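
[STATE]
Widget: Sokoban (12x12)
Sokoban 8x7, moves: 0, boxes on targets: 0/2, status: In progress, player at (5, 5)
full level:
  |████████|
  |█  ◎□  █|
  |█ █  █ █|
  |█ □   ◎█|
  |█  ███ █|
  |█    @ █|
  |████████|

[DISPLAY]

████████    
█  ◎□  █    
█ █  █ █    
█ □   ◎█    
█  ███ █    
█    @ █    
████████    
Moves: 0  0/
            
            
            
            


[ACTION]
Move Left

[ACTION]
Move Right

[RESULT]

████████    
█  ◎□  █    
█ █  █ █    
█ □   ◎█    
█  ███ █    
█    @ █    
████████    
Moves: 2  0/
            
            
            
            


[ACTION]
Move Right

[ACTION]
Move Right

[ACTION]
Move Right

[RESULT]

████████    
█  ◎□  █    
█ █  █ █    
█ □   ◎█    
█  ███ █    
█     @█    
████████    
Moves: 3  0/
            
            
            
            


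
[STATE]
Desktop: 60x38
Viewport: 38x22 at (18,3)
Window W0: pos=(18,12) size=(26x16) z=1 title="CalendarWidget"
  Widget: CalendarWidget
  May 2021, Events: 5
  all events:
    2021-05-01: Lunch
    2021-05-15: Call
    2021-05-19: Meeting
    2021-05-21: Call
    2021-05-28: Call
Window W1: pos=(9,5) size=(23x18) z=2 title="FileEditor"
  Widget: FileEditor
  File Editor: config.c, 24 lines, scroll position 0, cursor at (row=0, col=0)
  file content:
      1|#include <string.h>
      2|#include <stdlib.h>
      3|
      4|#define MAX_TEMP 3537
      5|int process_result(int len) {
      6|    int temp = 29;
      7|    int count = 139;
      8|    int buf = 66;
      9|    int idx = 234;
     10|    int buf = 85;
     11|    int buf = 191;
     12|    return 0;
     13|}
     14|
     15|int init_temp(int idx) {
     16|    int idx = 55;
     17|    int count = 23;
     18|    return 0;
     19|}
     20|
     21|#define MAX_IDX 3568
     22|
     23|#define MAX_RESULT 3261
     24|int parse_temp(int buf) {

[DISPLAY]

                                      
                                      
━━━━━━━━━━━━━┓                        
tor          ┃                        
─────────────┨                        
 <string.h> ▲┃                        
 <stdlib.h> █┃                        
            ░┃                        
MAX_TEMP 353░┃                        
ess_result(i░┃━━━━━━━━━━━┓            
temp = 29;  ░┃et         ┃            
count = 139;░┃───────────┨            
buf = 66;   ░┃021        ┃            
idx = 234;  ░┃r Sa Su    ┃            
buf = 85;   ░┃   1*  2   ┃            
buf = 191;  ░┃7  8  9    ┃            
rn 0;       ░┃4 15* 16   ┃            
            ░┃21* 22 23  ┃            
            ▼┃8* 29 30   ┃            
━━━━━━━━━━━━━┛           ┃            
┃                        ┃            
┃                        ┃            


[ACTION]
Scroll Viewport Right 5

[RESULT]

                                      
                                      
━━━━━━━━━┓                            
         ┃                            
─────────┨                            
ring.h> ▲┃                            
dlib.h> █┃                            
        ░┃                            
TEMP 353░┃                            
result(i░┃━━━━━━━━━━━┓                
 = 29;  ░┃et         ┃                
t = 139;░┃───────────┨                
= 66;   ░┃021        ┃                
= 234;  ░┃r Sa Su    ┃                
= 85;   ░┃   1*  2   ┃                
= 191;  ░┃7  8  9    ┃                
;       ░┃4 15* 16   ┃                
        ░┃21* 22 23  ┃                
        ▼┃8* 29 30   ┃                
━━━━━━━━━┛           ┃                
                     ┃                
                     ┃                


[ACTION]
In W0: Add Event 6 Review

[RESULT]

                                      
                                      
━━━━━━━━━┓                            
         ┃                            
─────────┨                            
ring.h> ▲┃                            
dlib.h> █┃                            
        ░┃                            
TEMP 353░┃                            
result(i░┃━━━━━━━━━━━┓                
 = 29;  ░┃et         ┃                
t = 139;░┃───────────┨                
= 66;   ░┃021        ┃                
= 234;  ░┃r Sa Su    ┃                
= 85;   ░┃   1*  2   ┃                
= 191;  ░┃ 7  8  9   ┃                
;       ░┃4 15* 16   ┃                
        ░┃21* 22 23  ┃                
        ▼┃8* 29 30   ┃                
━━━━━━━━━┛           ┃                
                     ┃                
                     ┃                


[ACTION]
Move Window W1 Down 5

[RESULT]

                                      
                                      
                                      
                                      
                                      
                                      
                                      
━━━━━━━━━┓                            
         ┃                            
─────────┨━━━━━━━━━━━┓                
ring.h> ▲┃et         ┃                
dlib.h> █┃───────────┨                
        ░┃021        ┃                
TEMP 353░┃r Sa Su    ┃                
result(i░┃   1*  2   ┃                
 = 29;  ░┃ 7  8  9   ┃                
t = 139;░┃4 15* 16   ┃                
= 66;   ░┃21* 22 23  ┃                
= 234;  ░┃8* 29 30   ┃                
= 85;   ░┃           ┃                
= 191;  ░┃           ┃                
;       ░┃           ┃                


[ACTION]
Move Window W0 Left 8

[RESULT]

                                      
                                      
                                      
                                      
                                      
                                      
                                      
━━━━━━━━━┓                            
         ┃                            
─────────┨━━━┓                        
ring.h> ▲┃   ┃                        
dlib.h> █┃───┨                        
        ░┃   ┃                        
TEMP 353░┃   ┃                        
result(i░┃   ┃                        
 = 29;  ░┃   ┃                        
t = 139;░┃   ┃                        
= 66;   ░┃3  ┃                        
= 234;  ░┃   ┃                        
= 85;   ░┃   ┃                        
= 191;  ░┃   ┃                        
;       ░┃   ┃                        


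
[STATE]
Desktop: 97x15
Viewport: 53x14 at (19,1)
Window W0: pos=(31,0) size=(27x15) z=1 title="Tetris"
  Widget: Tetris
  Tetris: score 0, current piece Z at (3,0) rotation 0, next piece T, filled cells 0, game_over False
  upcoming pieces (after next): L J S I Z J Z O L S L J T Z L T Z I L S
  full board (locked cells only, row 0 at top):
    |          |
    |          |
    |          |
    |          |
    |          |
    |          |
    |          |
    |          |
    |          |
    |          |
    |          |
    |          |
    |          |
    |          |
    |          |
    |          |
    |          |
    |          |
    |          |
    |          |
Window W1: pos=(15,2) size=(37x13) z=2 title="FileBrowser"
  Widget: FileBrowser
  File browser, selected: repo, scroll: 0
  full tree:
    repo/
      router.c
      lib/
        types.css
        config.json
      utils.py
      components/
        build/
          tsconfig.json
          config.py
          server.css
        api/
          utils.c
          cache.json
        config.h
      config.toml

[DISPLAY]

            ┃ Tetris                  ┃              
━━━━━━━━━━━━━━━━━━━━━━━━━━━━━━━━┓─────┨              
leBrowser                       ┃     ┃              
────────────────────────────────┨     ┃              
-] repo/                        ┃     ┃              
 router.c                       ┃     ┃              
 [+] lib/                       ┃     ┃              
 utils.py                       ┃     ┃              
 [+] components/                ┃     ┃              
 config.toml                    ┃     ┃              
                                ┃     ┃              
                                ┃     ┃              
                                ┃     ┃              
━━━━━━━━━━━━━━━━━━━━━━━━━━━━━━━━┛━━━━━┛              


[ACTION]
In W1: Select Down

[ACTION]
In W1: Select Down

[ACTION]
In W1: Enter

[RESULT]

            ┃ Tetris                  ┃              
━━━━━━━━━━━━━━━━━━━━━━━━━━━━━━━━┓─────┨              
leBrowser                       ┃     ┃              
────────────────────────────────┨     ┃              
-] repo/                        ┃     ┃              
 router.c                       ┃     ┃              
 [-] lib/                       ┃     ┃              
   types.css                    ┃     ┃              
   config.json                  ┃     ┃              
 utils.py                       ┃     ┃              
 [+] components/                ┃     ┃              
 config.toml                    ┃     ┃              
                                ┃     ┃              
━━━━━━━━━━━━━━━━━━━━━━━━━━━━━━━━┛━━━━━┛              


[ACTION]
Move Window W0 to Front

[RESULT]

            ┃ Tetris                  ┃              
━━━━━━━━━━━━┠─────────────────────────┨              
leBrowser   ┃          │Next:         ┃              
────────────┃          │ ▒            ┃              
-] repo/    ┃          │▒▒▒           ┃              
 router.c   ┃          │              ┃              
 [-] lib/   ┃          │              ┃              
   types.css┃          │              ┃              
   config.js┃          │Score:        ┃              
 utils.py   ┃          │0             ┃              
 [+] compone┃          │              ┃              
 config.toml┃          │              ┃              
            ┃          │              ┃              
━━━━━━━━━━━━┗━━━━━━━━━━━━━━━━━━━━━━━━━┛              


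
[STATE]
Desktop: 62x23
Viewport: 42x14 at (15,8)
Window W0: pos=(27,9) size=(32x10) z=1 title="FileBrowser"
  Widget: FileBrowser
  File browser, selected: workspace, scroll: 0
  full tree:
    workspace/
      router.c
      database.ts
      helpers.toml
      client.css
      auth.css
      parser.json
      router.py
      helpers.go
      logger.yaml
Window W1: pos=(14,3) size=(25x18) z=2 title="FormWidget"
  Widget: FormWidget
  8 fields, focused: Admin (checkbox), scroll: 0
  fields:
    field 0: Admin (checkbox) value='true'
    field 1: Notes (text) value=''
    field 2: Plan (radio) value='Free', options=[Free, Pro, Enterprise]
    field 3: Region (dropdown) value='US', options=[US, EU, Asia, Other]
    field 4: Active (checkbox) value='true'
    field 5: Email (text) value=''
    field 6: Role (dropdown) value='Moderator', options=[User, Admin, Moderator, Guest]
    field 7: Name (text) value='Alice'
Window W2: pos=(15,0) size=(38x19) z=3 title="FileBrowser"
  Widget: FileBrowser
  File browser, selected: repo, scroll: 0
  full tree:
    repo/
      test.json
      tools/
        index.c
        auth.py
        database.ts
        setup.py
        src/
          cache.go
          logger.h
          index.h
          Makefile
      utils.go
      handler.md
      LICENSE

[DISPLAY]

┃    LICENSE                         ┃    
┃                                    ┃━━━━
┃                                    ┃    
┃                                    ┃────
┃                                    ┃    
┃                                    ┃    
┃                                    ┃    
┃                                    ┃    
┃                                    ┃    
┃                                    ┃    
┗━━━━━━━━━━━━━━━━━━━━━━━━━━━━━━━━━━━━┛━━━━
                       ┃                  
━━━━━━━━━━━━━━━━━━━━━━━┛                  
                                          


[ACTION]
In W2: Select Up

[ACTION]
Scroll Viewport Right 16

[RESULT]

LICENSE                         ┃         
                                ┃━━━━━┓   
                                ┃     ┃   
                                ┃─────┨   
                                ┃     ┃   
                                ┃     ┃   
                                ┃     ┃   
                                ┃     ┃   
                                ┃     ┃   
                                ┃     ┃   
━━━━━━━━━━━━━━━━━━━━━━━━━━━━━━━━┛━━━━━┛   
                  ┃                       
━━━━━━━━━━━━━━━━━━┛                       
                                          


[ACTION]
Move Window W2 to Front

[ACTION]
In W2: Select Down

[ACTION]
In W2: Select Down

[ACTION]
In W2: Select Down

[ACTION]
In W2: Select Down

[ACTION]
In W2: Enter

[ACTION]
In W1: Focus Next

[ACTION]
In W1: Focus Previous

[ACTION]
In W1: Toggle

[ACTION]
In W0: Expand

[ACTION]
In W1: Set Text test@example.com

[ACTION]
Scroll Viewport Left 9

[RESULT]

   ┃┃    LICENSE                         ┃
   ┃┃                                    ┃
   ┃┃                                    ┃
   ┃┃                                    ┃
   ┃┃                                    ┃
   ┃┃                                    ┃
   ┃┃                                    ┃
   ┃┃                                    ┃
   ┃┃                                    ┃
   ┃┃                                    ┃
   ┃┗━━━━━━━━━━━━━━━━━━━━━━━━━━━━━━━━━━━━┛
   ┃                       ┃              
   ┗━━━━━━━━━━━━━━━━━━━━━━━┛              
                                          


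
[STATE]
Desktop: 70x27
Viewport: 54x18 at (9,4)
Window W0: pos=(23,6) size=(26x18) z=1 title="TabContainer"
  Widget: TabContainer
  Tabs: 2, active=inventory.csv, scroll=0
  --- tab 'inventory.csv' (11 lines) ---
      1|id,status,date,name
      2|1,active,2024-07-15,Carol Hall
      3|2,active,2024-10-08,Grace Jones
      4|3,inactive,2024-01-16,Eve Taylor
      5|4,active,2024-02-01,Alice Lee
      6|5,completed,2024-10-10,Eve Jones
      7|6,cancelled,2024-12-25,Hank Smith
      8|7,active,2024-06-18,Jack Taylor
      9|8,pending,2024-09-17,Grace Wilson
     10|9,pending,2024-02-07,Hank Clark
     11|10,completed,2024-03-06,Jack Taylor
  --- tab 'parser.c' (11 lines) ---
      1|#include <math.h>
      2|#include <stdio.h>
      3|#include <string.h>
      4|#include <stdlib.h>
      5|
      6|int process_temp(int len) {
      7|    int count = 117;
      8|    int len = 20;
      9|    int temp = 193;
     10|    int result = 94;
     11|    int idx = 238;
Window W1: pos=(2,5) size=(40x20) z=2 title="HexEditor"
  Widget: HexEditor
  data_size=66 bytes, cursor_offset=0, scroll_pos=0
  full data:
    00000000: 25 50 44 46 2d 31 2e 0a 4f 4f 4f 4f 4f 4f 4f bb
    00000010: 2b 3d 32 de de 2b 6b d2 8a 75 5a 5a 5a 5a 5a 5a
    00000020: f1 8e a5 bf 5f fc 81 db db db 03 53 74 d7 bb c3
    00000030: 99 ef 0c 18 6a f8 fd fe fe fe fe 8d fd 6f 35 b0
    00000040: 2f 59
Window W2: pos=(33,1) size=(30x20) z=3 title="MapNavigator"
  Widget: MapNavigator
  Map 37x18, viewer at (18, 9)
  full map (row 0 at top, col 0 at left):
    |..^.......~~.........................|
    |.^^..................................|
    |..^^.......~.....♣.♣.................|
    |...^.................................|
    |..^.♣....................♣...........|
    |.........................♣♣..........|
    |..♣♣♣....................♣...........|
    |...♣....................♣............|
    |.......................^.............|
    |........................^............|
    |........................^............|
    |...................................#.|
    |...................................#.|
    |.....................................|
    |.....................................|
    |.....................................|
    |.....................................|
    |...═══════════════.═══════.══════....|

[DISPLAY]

                        ┃............................┃
━━━━━━━━━━━━━━━━━━━━━━━━┃.......~.....♣.♣............┃
itor                    ┃............................┃
────────────────────────┃♣....................♣......┃
00  25 50 44 46 2d 31 2e┃.....................♣♣.....┃
10  2b 3d 32 de de 2b 6b┃♣....................♣......┃
20  f1 8e a5 bf 5f fc 81┃....................♣.......┃
30  99 ef 0c 18 6a f8 fd┃...................^........┃
40  2f 59               ┃..............@.....^.......┃
                        ┃....................^.......┃
                        ┃............................┃
                        ┃............................┃
                        ┃............................┃
                        ┃............................┃
                        ┃............................┃
                        ┃............................┃
                        ┗━━━━━━━━━━━━━━━━━━━━━━━━━━━━┛
                                ┃03-06,┃              


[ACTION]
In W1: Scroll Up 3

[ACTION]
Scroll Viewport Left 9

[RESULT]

                                 ┃....................
  ┏━━━━━━━━━━━━━━━━━━━━━━━━━━━━━━┃.......~.....♣.♣....
  ┃ HexEditor                    ┃....................
  ┠──────────────────────────────┃♣...................
  ┃00000000  25 50 44 46 2d 31 2e┃....................
  ┃00000010  2b 3d 32 de de 2b 6b┃♣...................
  ┃00000020  f1 8e a5 bf 5f fc 81┃....................
  ┃00000030  99 ef 0c 18 6a f8 fd┃...................^
  ┃00000040  2f 59               ┃..............@.....
  ┃                              ┃....................
  ┃                              ┃....................
  ┃                              ┃....................
  ┃                              ┃....................
  ┃                              ┃....................
  ┃                              ┃....................
  ┃                              ┃....................
  ┃                              ┗━━━━━━━━━━━━━━━━━━━━
  ┃                                      ┃03-06,┃     


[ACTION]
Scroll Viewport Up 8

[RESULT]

                                                      
                                 ┏━━━━━━━━━━━━━━━━━━━━
                                 ┃ MapNavigator       
                                 ┠────────────────────
                                 ┃....................
  ┏━━━━━━━━━━━━━━━━━━━━━━━━━━━━━━┃.......~.....♣.♣....
  ┃ HexEditor                    ┃....................
  ┠──────────────────────────────┃♣...................
  ┃00000000  25 50 44 46 2d 31 2e┃....................
  ┃00000010  2b 3d 32 de de 2b 6b┃♣...................
  ┃00000020  f1 8e a5 bf 5f fc 81┃....................
  ┃00000030  99 ef 0c 18 6a f8 fd┃...................^
  ┃00000040  2f 59               ┃..............@.....
  ┃                              ┃....................
  ┃                              ┃....................
  ┃                              ┃....................
  ┃                              ┃....................
  ┃                              ┃....................


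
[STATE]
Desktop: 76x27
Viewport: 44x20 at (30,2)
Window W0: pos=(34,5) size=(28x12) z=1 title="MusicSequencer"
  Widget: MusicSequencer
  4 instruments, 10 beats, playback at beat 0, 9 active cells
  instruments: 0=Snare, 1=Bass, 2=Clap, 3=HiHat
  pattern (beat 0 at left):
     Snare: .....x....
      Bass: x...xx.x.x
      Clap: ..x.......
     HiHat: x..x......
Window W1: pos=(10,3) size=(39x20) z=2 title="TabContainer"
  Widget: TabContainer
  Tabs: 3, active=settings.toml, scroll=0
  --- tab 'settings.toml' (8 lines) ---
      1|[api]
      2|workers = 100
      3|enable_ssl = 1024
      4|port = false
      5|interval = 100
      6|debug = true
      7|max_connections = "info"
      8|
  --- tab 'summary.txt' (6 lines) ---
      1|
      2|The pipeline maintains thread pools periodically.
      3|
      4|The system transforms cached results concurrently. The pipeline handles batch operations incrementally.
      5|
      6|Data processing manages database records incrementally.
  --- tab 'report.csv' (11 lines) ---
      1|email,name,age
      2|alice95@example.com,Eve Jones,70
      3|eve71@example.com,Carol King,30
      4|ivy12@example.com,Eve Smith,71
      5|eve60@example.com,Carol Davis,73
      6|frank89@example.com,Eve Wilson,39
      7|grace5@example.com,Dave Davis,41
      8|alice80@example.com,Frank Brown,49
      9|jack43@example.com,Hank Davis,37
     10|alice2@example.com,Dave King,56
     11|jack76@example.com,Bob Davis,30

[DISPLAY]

                                            
━━━━━━━━━━━━━━━━━━┓                         
                  ┃                         
──────────────────┨━━━━━━━━━━━━┓            
mmary.txt │ report┃r           ┃            
──────────────────┃────────────┨            
                  ┃89          ┃            
                  ┃··          ┃            
                  ┃·█          ┃            
                  ┃··          ┃            
                  ┃··          ┃            
                  ┃            ┃            
info"             ┃            ┃            
                  ┃            ┃            
                  ┃━━━━━━━━━━━━┛            
                  ┃                         
                  ┃                         
                  ┃                         
                  ┃                         
                  ┃                         


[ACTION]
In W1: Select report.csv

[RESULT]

                                            
━━━━━━━━━━━━━━━━━━┓                         
                  ┃                         
──────────────────┨━━━━━━━━━━━━┓            
mmary.txt │[report┃r           ┃            
──────────────────┃────────────┨            
                  ┃89          ┃            
,Eve Jones,70     ┃··          ┃            
arol King,30      ┃·█          ┃            
ve Smith,71       ┃··          ┃            
arol Davis,73     ┃··          ┃            
,Eve Wilson,39    ┃            ┃            
Dave Davis,41     ┃            ┃            
,Frank Brown,49   ┃            ┃            
Hank Davis,37     ┃━━━━━━━━━━━━┛            
Dave King,56      ┃                         
Bob Davis,30      ┃                         
                  ┃                         
                  ┃                         
                  ┃                         


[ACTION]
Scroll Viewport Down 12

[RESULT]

──────────────────┃────────────┨            
                  ┃89          ┃            
,Eve Jones,70     ┃··          ┃            
arol King,30      ┃·█          ┃            
ve Smith,71       ┃··          ┃            
arol Davis,73     ┃··          ┃            
,Eve Wilson,39    ┃            ┃            
Dave Davis,41     ┃            ┃            
,Frank Brown,49   ┃            ┃            
Hank Davis,37     ┃━━━━━━━━━━━━┛            
Dave King,56      ┃                         
Bob Davis,30      ┃                         
                  ┃                         
                  ┃                         
                  ┃                         
━━━━━━━━━━━━━━━━━━┛                         
                                            
                                            
                                            
                                            


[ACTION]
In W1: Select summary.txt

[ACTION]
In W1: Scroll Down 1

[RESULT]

──────────────────┃────────────┨            
ins thread pools p┃89          ┃            
                  ┃··          ┃            
ms cached results ┃·█          ┃            
                  ┃··          ┃            
ages database reco┃··          ┃            
                  ┃            ┃            
                  ┃            ┃            
                  ┃            ┃            
                  ┃━━━━━━━━━━━━┛            
                  ┃                         
                  ┃                         
                  ┃                         
                  ┃                         
                  ┃                         
━━━━━━━━━━━━━━━━━━┛                         
                                            
                                            
                                            
                                            


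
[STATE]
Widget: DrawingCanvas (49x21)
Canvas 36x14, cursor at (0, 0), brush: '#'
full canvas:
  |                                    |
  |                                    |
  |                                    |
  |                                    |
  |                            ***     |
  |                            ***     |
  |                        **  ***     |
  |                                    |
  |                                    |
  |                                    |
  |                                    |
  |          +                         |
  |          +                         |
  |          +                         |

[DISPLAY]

+                                                
                                                 
                                                 
                                                 
                            ***                  
                            ***                  
                        **  ***                  
                                                 
                                                 
                                                 
                                                 
          +                                      
          +                                      
          +                                      
                                                 
                                                 
                                                 
                                                 
                                                 
                                                 
                                                 


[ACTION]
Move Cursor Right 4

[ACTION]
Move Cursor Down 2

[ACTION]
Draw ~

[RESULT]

                                                 
                                                 
    ~                                            
                                                 
                            ***                  
                            ***                  
                        **  ***                  
                                                 
                                                 
                                                 
                                                 
          +                                      
          +                                      
          +                                      
                                                 
                                                 
                                                 
                                                 
                                                 
                                                 
                                                 


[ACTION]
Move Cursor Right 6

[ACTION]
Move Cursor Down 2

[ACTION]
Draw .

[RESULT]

                                                 
                                                 
    ~                                            
                                                 
          .                 ***                  
                            ***                  
                        **  ***                  
                                                 
                                                 
                                                 
                                                 
          +                                      
          +                                      
          +                                      
                                                 
                                                 
                                                 
                                                 
                                                 
                                                 
                                                 


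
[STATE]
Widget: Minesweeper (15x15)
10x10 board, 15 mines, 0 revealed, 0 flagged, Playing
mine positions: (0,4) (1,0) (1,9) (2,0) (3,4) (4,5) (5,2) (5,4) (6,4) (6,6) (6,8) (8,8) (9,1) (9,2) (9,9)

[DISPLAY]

■■■■■■■■■■     
■■■■■■■■■■     
■■■■■■■■■■     
■■■■■■■■■■     
■■■■■■■■■■     
■■■■■■■■■■     
■■■■■■■■■■     
■■■■■■■■■■     
■■■■■■■■■■     
■■■■■■■■■■     
               
               
               
               
               


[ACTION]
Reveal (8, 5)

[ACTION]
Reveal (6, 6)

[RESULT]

■■■■✹■■■■■     
✹■■■■■■■■✹     
✹■■■■■■■■■     
■■■■✹■■■■■     
■■■■■✹■■■■     
■■✹■✹■■■■■     
■■■■✹■✹■✹■     
■■■11213■■     
■■■1   1✹■     
■✹✹1   1■✹     
               
               
               
               
               


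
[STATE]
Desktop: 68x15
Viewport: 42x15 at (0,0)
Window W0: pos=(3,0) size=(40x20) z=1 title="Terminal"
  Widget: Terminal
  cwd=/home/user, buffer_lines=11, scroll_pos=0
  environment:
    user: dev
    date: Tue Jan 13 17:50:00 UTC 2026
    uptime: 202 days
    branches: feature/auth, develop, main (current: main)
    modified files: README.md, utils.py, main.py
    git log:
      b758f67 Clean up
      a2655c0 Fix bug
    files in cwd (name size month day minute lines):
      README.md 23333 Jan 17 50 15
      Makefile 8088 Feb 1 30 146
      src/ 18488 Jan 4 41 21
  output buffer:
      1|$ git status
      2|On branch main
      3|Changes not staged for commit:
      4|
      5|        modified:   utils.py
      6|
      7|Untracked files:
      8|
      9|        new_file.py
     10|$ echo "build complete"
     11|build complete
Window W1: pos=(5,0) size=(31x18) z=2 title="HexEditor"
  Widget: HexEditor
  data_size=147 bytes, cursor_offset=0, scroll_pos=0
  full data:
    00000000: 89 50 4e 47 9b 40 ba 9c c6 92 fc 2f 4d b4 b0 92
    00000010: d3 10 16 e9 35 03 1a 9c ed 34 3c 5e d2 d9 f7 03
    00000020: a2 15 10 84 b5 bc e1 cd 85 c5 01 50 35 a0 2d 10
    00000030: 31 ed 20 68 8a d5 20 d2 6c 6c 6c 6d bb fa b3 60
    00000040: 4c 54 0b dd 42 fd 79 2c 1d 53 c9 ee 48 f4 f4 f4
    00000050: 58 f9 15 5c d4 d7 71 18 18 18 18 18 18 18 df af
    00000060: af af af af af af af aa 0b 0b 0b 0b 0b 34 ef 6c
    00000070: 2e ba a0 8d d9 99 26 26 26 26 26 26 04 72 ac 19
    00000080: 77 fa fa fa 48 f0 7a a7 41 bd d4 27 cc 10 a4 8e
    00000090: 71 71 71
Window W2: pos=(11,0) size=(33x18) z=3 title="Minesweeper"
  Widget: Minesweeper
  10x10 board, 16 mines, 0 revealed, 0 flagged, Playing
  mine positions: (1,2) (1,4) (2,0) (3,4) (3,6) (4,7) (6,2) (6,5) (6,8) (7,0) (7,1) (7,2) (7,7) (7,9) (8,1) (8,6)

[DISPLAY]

   ┏━┏━━━━━┏━━━━━━━━━━━━━━━━━━━━━━━━━━━━━━
   ┃ ┃ HexE┃ Minesweeper                  
   ┠─┠─────┠──────────────────────────────
   ┃$┃00000┃■■■■■■■■■■                    
   ┃O┃00000┃■■■■■■■■■■                    
   ┃C┃00000┃■■■■■■■■■■                    
   ┃ ┃00000┃■■■■■■■■■■                    
   ┃ ┃00000┃■■■■■■■■■■                    
   ┃ ┃00000┃■■■■■■■■■■                    
   ┃U┃00000┃■■■■■■■■■■                    
   ┃ ┃00000┃■■■■■■■■■■                    
   ┃ ┃00000┃■■■■■■■■■■                    
   ┃$┃00000┃■■■■■■■■■■                    
   ┃b┃     ┃                              
   ┃$┃     ┃                              


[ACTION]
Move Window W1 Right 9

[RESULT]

   ┏━━━━━━━┏━━━━━━━━━━━━━━━━━━━━━━━━━━━━━━
   ┃ Termin┃ Minesweeper                  
   ┠───────┠──────────────────────────────
   ┃$ git s┃■■■■■■■■■■                    
   ┃On bran┃■■■■■■■■■■                    
   ┃Changes┃■■■■■■■■■■                    
   ┃       ┃■■■■■■■■■■                    
   ┃       ┃■■■■■■■■■■                    
   ┃       ┃■■■■■■■■■■                    
   ┃Untrack┃■■■■■■■■■■                    
   ┃       ┃■■■■■■■■■■                    
   ┃       ┃■■■■■■■■■■                    
   ┃$ echo ┃■■■■■■■■■■                    
   ┃build c┃                              
   ┃$ █    ┃                              


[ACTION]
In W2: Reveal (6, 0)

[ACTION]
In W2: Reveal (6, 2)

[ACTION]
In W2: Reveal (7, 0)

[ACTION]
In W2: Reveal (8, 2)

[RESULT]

   ┏━━━━━━━┏━━━━━━━━━━━━━━━━━━━━━━━━━━━━━━
   ┃ Termin┃ Minesweeper                  
   ┠───────┠──────────────────────────────
   ┃$ git s┃■■■■■■■■■■                    
   ┃On bran┃■■✹■✹■■■■■                    
   ┃Changes┃✹■■■■■■■■■                    
   ┃       ┃■■■■✹■✹■■■                    
   ┃       ┃■■■■■■■✹■■                    
   ┃       ┃■■■■■■■■■■                    
   ┃Untrack┃2■✹■■✹■■✹■                    
   ┃       ┃✹✹✹■■■■✹■✹                    
   ┃       ┃■✹■■■■✹■■■                    
   ┃$ echo ┃■■■■■■■■■■                    
   ┃build c┃                              
   ┃$ █    ┃                              


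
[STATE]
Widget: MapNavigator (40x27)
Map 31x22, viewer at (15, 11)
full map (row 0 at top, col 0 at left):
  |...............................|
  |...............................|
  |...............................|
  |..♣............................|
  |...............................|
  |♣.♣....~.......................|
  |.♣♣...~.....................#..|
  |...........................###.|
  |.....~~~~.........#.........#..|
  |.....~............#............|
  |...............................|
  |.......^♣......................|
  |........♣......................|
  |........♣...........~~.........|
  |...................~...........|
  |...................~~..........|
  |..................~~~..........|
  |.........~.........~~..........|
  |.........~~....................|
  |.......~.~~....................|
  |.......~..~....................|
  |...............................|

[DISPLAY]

                                        
                                        
     ...............................    
     ...............................    
     ...............................    
     ..♣............................    
     ...............................    
     ♣.♣....~.......................    
     .♣♣...~.....................#..    
     ...........................###.    
     .....~~~~.........#.........#..    
     .....~............#............    
     ...............................    
     .......^♣......@...............    
     ........♣......................    
     ........♣...........~~.........    
     ...................~...........    
     ...................~~..........    
     ..................~~~..........    
     .........~.........~~..........    
     .........~~....................    
     .......~.~~....................    
     .......~..~....................    
     ...............................    
                                        
                                        
                                        


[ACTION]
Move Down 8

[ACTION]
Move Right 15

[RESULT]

..................#..                   
.................###.                   
........#.........#..                   
........#............                   
.....................                   
.....................                   
.....................                   
..........~~.........                   
.........~...........                   
.........~~..........                   
........~~~..........                   
.........~~..........                   
~....................                   
~...................@                   
~....................                   
.....................                   
                                        
                                        
                                        
                                        
                                        
                                        
                                        
                                        
                                        
                                        
                                        


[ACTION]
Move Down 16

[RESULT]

........#.........#..                   
........#............                   
.....................                   
.....................                   
.....................                   
..........~~.........                   
.........~...........                   
.........~~..........                   
........~~~..........                   
.........~~..........                   
~....................                   
~....................                   
~....................                   
....................@                   
                                        
                                        
                                        
                                        
                                        
                                        
                                        
                                        
                                        
                                        
                                        
                                        
                                        
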